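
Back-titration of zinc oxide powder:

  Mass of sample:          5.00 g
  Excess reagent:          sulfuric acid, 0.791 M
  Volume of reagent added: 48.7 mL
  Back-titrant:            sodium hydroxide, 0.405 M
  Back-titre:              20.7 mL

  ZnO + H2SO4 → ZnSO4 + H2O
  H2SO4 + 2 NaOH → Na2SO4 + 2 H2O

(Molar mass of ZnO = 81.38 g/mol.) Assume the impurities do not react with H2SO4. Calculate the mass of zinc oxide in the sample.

2.79 g

n(H2SO4) added = 0.0487 × 0.791 = 0.0385 mol
n(NaOH) used in back-titration = 0.0207 × 0.405 = 8.38 × 10^-3 mol
From the 1:2 ratio, n(H2SO4) left over = 1/2 × 8.38 × 10^-3 = 4.19 × 10^-3 mol
n(H2SO4) consumed by analyte = 0.0385 − 4.19 × 10^-3 = 0.0343 mol
n(ZnO) = 0.0343 mol (1:1 ratio)
mass of ZnO = 0.0343 × 81.38 = 2.79 g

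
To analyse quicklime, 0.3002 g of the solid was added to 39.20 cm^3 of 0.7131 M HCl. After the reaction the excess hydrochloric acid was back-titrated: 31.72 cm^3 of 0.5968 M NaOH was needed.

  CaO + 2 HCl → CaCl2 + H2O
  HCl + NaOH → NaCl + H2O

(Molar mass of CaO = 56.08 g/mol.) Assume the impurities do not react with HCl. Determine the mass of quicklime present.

n(HCl) added = 0.03920 × 0.7131 = 0.02795 mol
n(NaOH) used in back-titration = 0.03172 × 0.5968 = 0.01893 mol
n(HCl) left over = 0.01893 mol (1:1 ratio)
n(HCl) consumed by analyte = 0.02795 − 0.01893 = 9.023 × 10^-3 mol
From the 1:2 ratio, n(CaO) = 1/2 × 9.023 × 10^-3 = 4.512 × 10^-3 mol
mass of CaO = 4.512 × 10^-3 × 56.08 = 0.2530 g

0.2530 g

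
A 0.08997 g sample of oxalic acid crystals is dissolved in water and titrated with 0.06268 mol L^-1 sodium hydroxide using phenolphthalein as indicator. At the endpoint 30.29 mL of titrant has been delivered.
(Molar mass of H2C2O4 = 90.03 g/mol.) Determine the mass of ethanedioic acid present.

0.08546 g

H2C2O4 + 2 NaOH → Na2C2O4 + 2 H2O
n(NaOH) = 0.03029 L × 0.06268 mol/L = 1.899 × 10^-3 mol
From the 1:2 ratio, n(H2C2O4) = 1/2 × 1.899 × 10^-3 = 9.493 × 10^-4 mol
mass of H2C2O4 = 9.493 × 10^-4 × 90.03 g/mol = 0.08546 g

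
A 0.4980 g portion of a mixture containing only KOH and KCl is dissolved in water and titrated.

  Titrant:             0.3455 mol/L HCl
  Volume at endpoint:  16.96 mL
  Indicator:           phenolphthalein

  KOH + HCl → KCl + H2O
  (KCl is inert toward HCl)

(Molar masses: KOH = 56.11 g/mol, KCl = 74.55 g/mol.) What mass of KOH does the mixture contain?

n(HCl) = 0.01696 × 0.3455 = 5.860 × 10^-3 mol
Let x = n(KOH), y = n(KCl).
Titrant: 1x = 5.860 × 10^-3;  mass: 56.11x + 74.55y = 0.4980
Solving, x = 5.860 × 10^-3 mol, y = 2.270 × 10^-3 mol
mass of KOH = 5.860 × 10^-3 × 56.11 = 0.3288 g

0.3288 g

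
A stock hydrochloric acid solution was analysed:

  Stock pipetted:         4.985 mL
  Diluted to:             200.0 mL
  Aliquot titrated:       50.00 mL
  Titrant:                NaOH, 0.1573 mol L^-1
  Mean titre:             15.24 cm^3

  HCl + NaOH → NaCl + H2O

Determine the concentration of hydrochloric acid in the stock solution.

1.924 mol/L

n(NaOH) = 0.01524 × 0.1573 = 2.397 × 10^-3 mol
n(HCl) in the aliquot = 2.397 × 10^-3 mol (1:1 ratio)
[HCl]_dilute = 2.397 × 10^-3 / 0.05000 = 0.04795 mol/L
Dilution factor = 200.0 / 4.985 = 40.12
[HCl]_stock = 0.04795 × 40.12 = 1.924 mol/L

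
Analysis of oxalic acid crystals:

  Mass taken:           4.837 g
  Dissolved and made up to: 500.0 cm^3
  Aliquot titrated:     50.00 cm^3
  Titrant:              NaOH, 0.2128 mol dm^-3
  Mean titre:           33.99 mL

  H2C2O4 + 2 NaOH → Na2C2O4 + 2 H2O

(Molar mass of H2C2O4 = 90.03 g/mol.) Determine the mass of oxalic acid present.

n(NaOH) per titration = 0.03399 × 0.2128 = 7.233 × 10^-3 mol
From the 1:2 ratio, n(H2C2O4) in each aliquot = 1/2 × 7.233 × 10^-3 = 3.617 × 10^-3 mol
n(H2C2O4) in the whole flask = 3.617 × 10^-3 × 500.0/50.00 = 0.03617 mol
mass of H2C2O4 = 0.03617 × 90.03 = 3.256 g

3.256 g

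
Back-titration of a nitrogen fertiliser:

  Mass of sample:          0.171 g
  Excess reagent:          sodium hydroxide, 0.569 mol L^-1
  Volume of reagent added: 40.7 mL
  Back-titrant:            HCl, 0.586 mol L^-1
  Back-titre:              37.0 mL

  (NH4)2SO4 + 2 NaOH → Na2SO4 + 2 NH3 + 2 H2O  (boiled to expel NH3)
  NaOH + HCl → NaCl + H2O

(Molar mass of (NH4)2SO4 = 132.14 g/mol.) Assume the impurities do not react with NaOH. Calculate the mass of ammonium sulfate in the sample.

0.0975 g

n(NaOH) added = 0.0407 × 0.569 = 0.0232 mol
n(HCl) used in back-titration = 0.0370 × 0.586 = 0.0217 mol
n(NaOH) left over = 0.0217 mol (1:1 ratio)
n(NaOH) consumed by analyte = 0.0232 − 0.0217 = 1.48 × 10^-3 mol
From the 1:2 ratio, n((NH4)2SO4) = 1/2 × 1.48 × 10^-3 = 7.38 × 10^-4 mol
mass of (NH4)2SO4 = 7.38 × 10^-4 × 132.14 = 0.0975 g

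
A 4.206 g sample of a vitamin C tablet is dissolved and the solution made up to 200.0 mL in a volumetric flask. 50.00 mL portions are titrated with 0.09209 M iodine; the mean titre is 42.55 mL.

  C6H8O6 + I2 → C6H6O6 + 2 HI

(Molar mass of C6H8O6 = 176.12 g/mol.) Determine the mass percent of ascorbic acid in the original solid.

n(I2) per titration = 0.04255 × 0.09209 = 3.918 × 10^-3 mol
n(C6H8O6) in each aliquot = 3.918 × 10^-3 mol (1:1 ratio)
n(C6H8O6) in the whole flask = 3.918 × 10^-3 × 200.0/50.00 = 0.01567 mol
mass of C6H8O6 = 0.01567 × 176.12 = 2.760 g
% C6H8O6 = 2.760 / 4.206 × 100 = 65.63 %

65.63 %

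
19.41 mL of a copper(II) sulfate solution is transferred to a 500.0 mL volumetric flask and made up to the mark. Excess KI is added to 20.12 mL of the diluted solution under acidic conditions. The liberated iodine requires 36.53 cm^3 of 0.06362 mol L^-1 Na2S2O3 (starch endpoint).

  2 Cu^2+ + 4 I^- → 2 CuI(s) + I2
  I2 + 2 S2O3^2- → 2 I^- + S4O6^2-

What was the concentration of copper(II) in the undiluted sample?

2.975 mol/L

n(S2O3^2-) = 0.03653 × 0.06362 = 2.324 × 10^-3 mol
n(I2) = n(S2O3^2-)/2 = 1.162 × 10^-3 mol
From the 2:1 ratio, n(Cu2+) in the aliquot = 2/1 × 1.162 × 10^-3 = 2.324 × 10^-3 mol
[Cu2+]_dilute = 2.324 × 10^-3 / 0.02012 = 0.1155 mol/L
[Cu2+]_original = 0.1155 × 500.0/19.41 = 2.975 mol/L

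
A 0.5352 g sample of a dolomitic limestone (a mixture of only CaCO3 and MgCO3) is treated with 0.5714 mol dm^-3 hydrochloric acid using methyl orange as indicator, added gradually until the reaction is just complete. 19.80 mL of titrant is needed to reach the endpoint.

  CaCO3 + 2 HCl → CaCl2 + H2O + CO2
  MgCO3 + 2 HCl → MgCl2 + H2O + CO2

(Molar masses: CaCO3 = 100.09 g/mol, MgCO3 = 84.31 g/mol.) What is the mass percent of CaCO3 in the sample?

69.06 %

n(HCl) = 0.01980 × 0.5714 = 0.01131 mol
Let x = n(CaCO3), y = n(MgCO3).
Titrant: 2x + 2y = 0.01131;  mass: 100.09x + 84.31y = 0.5352
Solving, x = 3.693 × 10^-3 mol, y = 1.964 × 10^-3 mol
mass of CaCO3 = 3.693 × 10^-3 × 100.09 = 0.3696 g
% CaCO3 = 0.3696 / 0.5352 × 100 = 69.06 %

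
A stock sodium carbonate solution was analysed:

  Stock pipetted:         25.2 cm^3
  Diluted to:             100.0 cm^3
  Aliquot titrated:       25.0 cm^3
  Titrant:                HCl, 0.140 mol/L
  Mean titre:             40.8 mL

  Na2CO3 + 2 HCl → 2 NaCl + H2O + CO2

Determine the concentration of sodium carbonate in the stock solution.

0.453 mol/L

n(HCl) = 0.0408 × 0.140 = 5.71 × 10^-3 mol
From the 1:2 ratio, n(Na2CO3) in the aliquot = 1/2 × 5.71 × 10^-3 = 2.86 × 10^-3 mol
[Na2CO3]_dilute = 2.86 × 10^-3 / 0.0250 = 0.114 mol/L
Dilution factor = 100.0 / 25.2 = 3.968
[Na2CO3]_stock = 0.114 × 3.968 = 0.453 mol/L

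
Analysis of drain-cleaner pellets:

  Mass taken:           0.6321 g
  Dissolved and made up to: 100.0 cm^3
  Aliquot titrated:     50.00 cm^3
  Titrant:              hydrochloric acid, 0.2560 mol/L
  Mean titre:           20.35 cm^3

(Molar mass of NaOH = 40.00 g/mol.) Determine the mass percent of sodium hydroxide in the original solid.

NaOH + HCl → NaCl + H2O
n(HCl) per titration = 0.02035 × 0.2560 = 5.210 × 10^-3 mol
n(NaOH) in each aliquot = 5.210 × 10^-3 mol (1:1 ratio)
n(NaOH) in the whole flask = 5.210 × 10^-3 × 100.0/50.00 = 0.01042 mol
mass of NaOH = 0.01042 × 40.00 = 0.4168 g
% NaOH = 0.4168 / 0.6321 × 100 = 65.93 %

65.93 %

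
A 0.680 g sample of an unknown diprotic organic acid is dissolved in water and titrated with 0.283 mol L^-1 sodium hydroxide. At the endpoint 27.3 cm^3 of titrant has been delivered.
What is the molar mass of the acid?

n(NaOH) = 0.0273 L × 0.283 mol/L = 7.73 × 10^-3 mol
From the 1:2 ratio, n(H2A) = 1/2 × 7.73 × 10^-3 = 3.86 × 10^-3 mol
M = m / n = 0.680 g / 3.86 × 10^-3 mol = 176 g/mol

176 g/mol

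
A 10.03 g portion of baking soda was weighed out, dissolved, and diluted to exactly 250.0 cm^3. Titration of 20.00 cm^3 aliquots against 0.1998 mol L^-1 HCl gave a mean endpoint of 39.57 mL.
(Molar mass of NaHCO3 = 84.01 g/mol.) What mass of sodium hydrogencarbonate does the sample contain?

NaHCO3 + HCl → NaCl + H2O + CO2
n(HCl) per titration = 0.03957 × 0.1998 = 7.906 × 10^-3 mol
n(NaHCO3) in each aliquot = 7.906 × 10^-3 mol (1:1 ratio)
n(NaHCO3) in the whole flask = 7.906 × 10^-3 × 250.0/20.00 = 0.09883 mol
mass of NaHCO3 = 0.09883 × 84.01 = 8.302 g

8.302 g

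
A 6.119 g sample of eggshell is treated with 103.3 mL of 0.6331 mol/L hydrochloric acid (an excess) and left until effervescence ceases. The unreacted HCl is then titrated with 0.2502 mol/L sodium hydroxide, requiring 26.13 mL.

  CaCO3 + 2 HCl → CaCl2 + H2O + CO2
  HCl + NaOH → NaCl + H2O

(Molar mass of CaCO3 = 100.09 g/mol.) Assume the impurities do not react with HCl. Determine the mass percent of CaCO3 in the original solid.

n(HCl) added = 0.1033 × 0.6331 = 0.06540 mol
n(NaOH) used in back-titration = 0.02613 × 0.2502 = 6.538 × 10^-3 mol
n(HCl) left over = 6.538 × 10^-3 mol (1:1 ratio)
n(HCl) consumed by analyte = 0.06540 − 6.538 × 10^-3 = 0.05886 mol
From the 1:2 ratio, n(CaCO3) = 1/2 × 0.05886 = 0.02943 mol
mass of CaCO3 = 0.02943 × 100.09 = 2.946 g
% CaCO3 = 2.946 / 6.119 × 100 = 48.14 %

48.14 %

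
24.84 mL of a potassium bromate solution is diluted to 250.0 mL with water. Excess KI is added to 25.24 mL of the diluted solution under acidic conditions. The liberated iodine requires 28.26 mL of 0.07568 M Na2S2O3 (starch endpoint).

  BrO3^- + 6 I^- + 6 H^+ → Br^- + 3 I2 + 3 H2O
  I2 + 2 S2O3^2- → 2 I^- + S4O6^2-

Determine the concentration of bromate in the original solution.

n(S2O3^2-) = 0.02826 × 0.07568 = 2.139 × 10^-3 mol
n(I2) = n(S2O3^2-)/2 = 1.069 × 10^-3 mol
From the 1:3 ratio, n(BrO3^-) in the aliquot = 1/3 × 1.069 × 10^-3 = 3.565 × 10^-4 mol
[BrO3^-]_dilute = 3.565 × 10^-4 / 0.02524 = 0.01412 mol/L
[BrO3^-]_original = 0.01412 × 250.0/24.84 = 0.1421 mol/L

0.1421 M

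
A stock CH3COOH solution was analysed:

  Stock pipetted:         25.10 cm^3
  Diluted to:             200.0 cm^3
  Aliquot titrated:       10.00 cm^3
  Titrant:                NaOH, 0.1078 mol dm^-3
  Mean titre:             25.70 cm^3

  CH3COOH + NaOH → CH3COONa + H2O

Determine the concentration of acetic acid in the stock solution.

2.208 mol/L

n(NaOH) = 0.02570 × 0.1078 = 2.770 × 10^-3 mol
n(CH3COOH) in the aliquot = 2.770 × 10^-3 mol (1:1 ratio)
[CH3COOH]_dilute = 2.770 × 10^-3 / 0.01000 = 0.2770 mol/L
Dilution factor = 200.0 / 25.10 = 7.968
[CH3COOH]_stock = 0.2770 × 7.968 = 2.208 mol/L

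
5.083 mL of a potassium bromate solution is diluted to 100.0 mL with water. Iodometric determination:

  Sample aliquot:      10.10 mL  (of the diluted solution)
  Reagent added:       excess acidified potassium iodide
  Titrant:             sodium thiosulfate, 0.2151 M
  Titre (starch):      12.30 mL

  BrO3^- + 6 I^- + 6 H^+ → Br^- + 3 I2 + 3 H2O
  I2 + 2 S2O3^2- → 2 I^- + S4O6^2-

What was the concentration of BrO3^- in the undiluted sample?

0.8589 M

n(S2O3^2-) = 0.01230 × 0.2151 = 2.646 × 10^-3 mol
n(I2) = n(S2O3^2-)/2 = 1.323 × 10^-3 mol
From the 1:3 ratio, n(BrO3^-) in the aliquot = 1/3 × 1.323 × 10^-3 = 4.410 × 10^-4 mol
[BrO3^-]_dilute = 4.410 × 10^-4 / 0.01010 = 0.04366 mol/L
[BrO3^-]_original = 0.04366 × 100.0/5.083 = 0.8589 mol/L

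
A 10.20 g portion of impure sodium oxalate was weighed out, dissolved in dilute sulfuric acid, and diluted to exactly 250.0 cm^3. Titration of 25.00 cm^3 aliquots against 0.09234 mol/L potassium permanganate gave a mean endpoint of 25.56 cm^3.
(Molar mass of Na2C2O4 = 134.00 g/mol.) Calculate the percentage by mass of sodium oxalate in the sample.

77.52 %

2 MnO4^- + 5 C2O4^2- + 16 H^+ → 2 Mn^2+ + 10 CO2 + 8 H2O
n(KMnO4) per titration = 0.02556 × 0.09234 = 2.360 × 10^-3 mol
From the 5:2 ratio, n(Na2C2O4) in each aliquot = 5/2 × 2.360 × 10^-3 = 5.901 × 10^-3 mol
n(Na2C2O4) in the whole flask = 5.901 × 10^-3 × 250.0/25.00 = 0.05901 mol
mass of Na2C2O4 = 0.05901 × 134.00 = 7.907 g
% Na2C2O4 = 7.907 / 10.20 × 100 = 77.52 %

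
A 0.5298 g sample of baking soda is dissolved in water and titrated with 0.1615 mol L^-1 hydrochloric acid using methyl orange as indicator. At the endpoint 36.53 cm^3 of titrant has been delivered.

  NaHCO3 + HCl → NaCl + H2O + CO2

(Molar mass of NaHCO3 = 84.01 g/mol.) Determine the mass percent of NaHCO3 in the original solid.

n(HCl) = 0.03653 L × 0.1615 mol/L = 5.900 × 10^-3 mol
n(NaHCO3) = 5.900 × 10^-3 mol (1:1 ratio)
mass of NaHCO3 = 5.900 × 10^-3 × 84.01 g/mol = 0.4956 g
% NaHCO3 = 0.4956 / 0.5298 × 100 = 93.55 %

93.55 %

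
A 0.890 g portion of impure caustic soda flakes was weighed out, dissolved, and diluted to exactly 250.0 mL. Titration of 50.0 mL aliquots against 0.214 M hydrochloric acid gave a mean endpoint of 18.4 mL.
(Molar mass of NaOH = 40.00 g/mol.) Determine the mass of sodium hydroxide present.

NaOH + HCl → NaCl + H2O
n(HCl) per titration = 0.0184 × 0.214 = 3.94 × 10^-3 mol
n(NaOH) in each aliquot = 3.94 × 10^-3 mol (1:1 ratio)
n(NaOH) in the whole flask = 3.94 × 10^-3 × 250.0/50.0 = 0.0197 mol
mass of NaOH = 0.0197 × 40.00 = 0.788 g

0.788 g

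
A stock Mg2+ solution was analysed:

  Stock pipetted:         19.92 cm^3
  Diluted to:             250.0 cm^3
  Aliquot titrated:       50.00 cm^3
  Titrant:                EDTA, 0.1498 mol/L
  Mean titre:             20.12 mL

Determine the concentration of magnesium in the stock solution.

Mg^2+ + EDTA^4- → [Mg(EDTA)]^2-
n(EDTA) = 0.02012 × 0.1498 = 3.014 × 10^-3 mol
n(Mg2+) in the aliquot = 3.014 × 10^-3 mol (1:1 ratio)
[Mg2+]_dilute = 3.014 × 10^-3 / 0.05000 = 0.06028 mol/L
Dilution factor = 250.0 / 19.92 = 12.55
[Mg2+]_stock = 0.06028 × 12.55 = 0.7565 mol/L

0.7565 mol/L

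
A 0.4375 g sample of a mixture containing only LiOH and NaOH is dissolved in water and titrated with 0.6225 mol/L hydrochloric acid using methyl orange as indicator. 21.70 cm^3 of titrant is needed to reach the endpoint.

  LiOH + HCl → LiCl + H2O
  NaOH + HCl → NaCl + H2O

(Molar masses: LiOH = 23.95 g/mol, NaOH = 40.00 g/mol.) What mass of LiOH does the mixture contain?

n(HCl) = 0.02170 × 0.6225 = 0.01351 mol
Let x = n(LiOH), y = n(NaOH).
Titrant: 1x + 1y = 0.01351;  mass: 23.95x + 40.00y = 0.4375
Solving, x = 6.407 × 10^-3 mol, y = 7.101 × 10^-3 mol
mass of LiOH = 6.407 × 10^-3 × 23.95 = 0.1534 g

0.1534 g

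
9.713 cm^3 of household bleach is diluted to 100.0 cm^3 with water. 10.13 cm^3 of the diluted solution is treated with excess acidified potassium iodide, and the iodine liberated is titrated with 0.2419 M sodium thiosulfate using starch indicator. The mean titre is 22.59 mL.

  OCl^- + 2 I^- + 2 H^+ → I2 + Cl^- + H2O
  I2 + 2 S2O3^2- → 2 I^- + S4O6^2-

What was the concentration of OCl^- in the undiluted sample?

n(S2O3^2-) = 0.02259 × 0.2419 = 5.465 × 10^-3 mol
n(I2) = n(S2O3^2-)/2 = 2.732 × 10^-3 mol
n(OCl^-) in the aliquot = 2.732 × 10^-3 mol (1:1 ratio)
[OCl^-]_dilute = 2.732 × 10^-3 / 0.01013 = 0.2697 mol/L
[OCl^-]_original = 0.2697 × 100.0/9.713 = 2.777 mol/L

2.777 M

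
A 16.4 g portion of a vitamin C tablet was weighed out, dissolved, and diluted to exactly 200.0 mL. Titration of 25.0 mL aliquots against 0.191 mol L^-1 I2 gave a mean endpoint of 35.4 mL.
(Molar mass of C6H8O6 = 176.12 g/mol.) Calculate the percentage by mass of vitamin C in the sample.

58.1 %

C6H8O6 + I2 → C6H6O6 + 2 HI
n(I2) per titration = 0.0354 × 0.191 = 6.76 × 10^-3 mol
n(C6H8O6) in each aliquot = 6.76 × 10^-3 mol (1:1 ratio)
n(C6H8O6) in the whole flask = 6.76 × 10^-3 × 200.0/25.0 = 0.0541 mol
mass of C6H8O6 = 0.0541 × 176.12 = 9.53 g
% C6H8O6 = 9.53 / 16.4 × 100 = 58.1 %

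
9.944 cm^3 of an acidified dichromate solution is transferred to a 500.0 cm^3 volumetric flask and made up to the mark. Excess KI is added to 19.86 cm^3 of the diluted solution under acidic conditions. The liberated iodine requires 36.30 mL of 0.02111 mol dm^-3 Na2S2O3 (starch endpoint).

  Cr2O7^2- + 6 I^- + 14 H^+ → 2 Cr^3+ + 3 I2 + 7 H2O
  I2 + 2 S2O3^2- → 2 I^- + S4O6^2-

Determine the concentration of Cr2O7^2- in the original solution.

0.3234 mol/L

n(S2O3^2-) = 0.03630 × 0.02111 = 7.663 × 10^-4 mol
n(I2) = n(S2O3^2-)/2 = 3.831 × 10^-4 mol
From the 1:3 ratio, n(Cr2O7^2-) in the aliquot = 1/3 × 3.831 × 10^-4 = 1.277 × 10^-4 mol
[Cr2O7^2-]_dilute = 1.277 × 10^-4 / 0.01986 = 0.006431 mol/L
[Cr2O7^2-]_original = 0.006431 × 500.0/9.944 = 0.3234 mol/L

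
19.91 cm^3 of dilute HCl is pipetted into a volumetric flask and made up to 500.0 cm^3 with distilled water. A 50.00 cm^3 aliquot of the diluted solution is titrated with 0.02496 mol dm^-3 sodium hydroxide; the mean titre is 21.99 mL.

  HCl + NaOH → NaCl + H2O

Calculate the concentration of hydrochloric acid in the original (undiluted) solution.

0.2757 mol/L

n(NaOH) = 0.02199 × 0.02496 = 5.489 × 10^-4 mol
n(HCl) in the aliquot = 5.489 × 10^-4 mol (1:1 ratio)
[HCl]_dilute = 5.489 × 10^-4 / 0.05000 = 0.01098 mol/L
Dilution factor = 500.0 / 19.91 = 25.11
[HCl]_stock = 0.01098 × 25.11 = 0.2757 mol/L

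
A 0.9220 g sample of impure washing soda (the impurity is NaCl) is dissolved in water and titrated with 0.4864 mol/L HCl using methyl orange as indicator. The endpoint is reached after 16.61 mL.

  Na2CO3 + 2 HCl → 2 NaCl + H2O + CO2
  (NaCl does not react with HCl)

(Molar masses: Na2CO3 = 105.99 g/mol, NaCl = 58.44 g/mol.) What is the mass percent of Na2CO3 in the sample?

46.44 %

n(HCl) = 0.01661 × 0.4864 = 8.079 × 10^-3 mol
Let x = n(Na2CO3), y = n(NaCl).
Titrant: 2x = 8.079 × 10^-3;  mass: 105.99x + 58.44y = 0.9220
Solving, x = 4.040 × 10^-3 mol, y = 8.451 × 10^-3 mol
mass of Na2CO3 = 4.040 × 10^-3 × 105.99 = 0.4282 g
% Na2CO3 = 0.4282 / 0.9220 × 100 = 46.44 %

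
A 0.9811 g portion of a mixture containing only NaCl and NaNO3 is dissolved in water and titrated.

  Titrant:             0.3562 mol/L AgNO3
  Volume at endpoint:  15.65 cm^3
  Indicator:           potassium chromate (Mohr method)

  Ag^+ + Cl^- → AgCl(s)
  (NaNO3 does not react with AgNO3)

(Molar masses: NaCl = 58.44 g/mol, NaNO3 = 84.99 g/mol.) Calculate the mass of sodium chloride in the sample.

n(AgNO3) = 0.01565 × 0.3562 = 5.575 × 10^-3 mol
Let x = n(NaCl), y = n(NaNO3).
Titrant: 1x = 5.575 × 10^-3;  mass: 58.44x + 84.99y = 0.9811
Solving, x = 5.575 × 10^-3 mol, y = 7.711 × 10^-3 mol
mass of NaCl = 5.575 × 10^-3 × 58.44 = 0.3258 g

0.3258 g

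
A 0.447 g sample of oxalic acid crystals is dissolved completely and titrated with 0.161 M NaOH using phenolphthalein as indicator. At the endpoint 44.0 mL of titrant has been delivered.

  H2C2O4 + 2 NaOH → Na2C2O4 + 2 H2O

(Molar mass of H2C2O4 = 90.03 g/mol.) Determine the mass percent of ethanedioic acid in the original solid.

71.3 %

n(NaOH) = 0.0440 L × 0.161 mol/L = 7.08 × 10^-3 mol
From the 1:2 ratio, n(H2C2O4) = 1/2 × 7.08 × 10^-3 = 3.54 × 10^-3 mol
mass of H2C2O4 = 3.54 × 10^-3 × 90.03 g/mol = 0.319 g
% H2C2O4 = 0.319 / 0.447 × 100 = 71.3 %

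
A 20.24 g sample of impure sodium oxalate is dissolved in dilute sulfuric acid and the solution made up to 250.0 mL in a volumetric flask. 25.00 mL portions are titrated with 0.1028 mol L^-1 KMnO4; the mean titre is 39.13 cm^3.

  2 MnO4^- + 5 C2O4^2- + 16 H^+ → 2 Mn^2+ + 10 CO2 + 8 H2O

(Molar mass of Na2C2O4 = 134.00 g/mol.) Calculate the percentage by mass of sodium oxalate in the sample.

n(KMnO4) per titration = 0.03913 × 0.1028 = 4.023 × 10^-3 mol
From the 5:2 ratio, n(Na2C2O4) in each aliquot = 5/2 × 4.023 × 10^-3 = 0.01006 mol
n(Na2C2O4) in the whole flask = 0.01006 × 250.0/25.00 = 0.1006 mol
mass of Na2C2O4 = 0.1006 × 134.00 = 13.48 g
% Na2C2O4 = 13.48 / 20.24 × 100 = 66.58 %

66.58 %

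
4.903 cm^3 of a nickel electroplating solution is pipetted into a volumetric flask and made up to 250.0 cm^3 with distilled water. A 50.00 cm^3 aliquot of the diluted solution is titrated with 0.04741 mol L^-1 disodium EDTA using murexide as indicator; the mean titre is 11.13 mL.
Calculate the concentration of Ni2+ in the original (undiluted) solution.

Ni^2+ + EDTA^4- → [Ni(EDTA)]^2-
n(EDTA) = 0.01113 × 0.04741 = 5.277 × 10^-4 mol
n(Ni2+) in the aliquot = 5.277 × 10^-4 mol (1:1 ratio)
[Ni2+]_dilute = 5.277 × 10^-4 / 0.05000 = 0.01055 mol/L
Dilution factor = 250.0 / 4.903 = 50.99
[Ni2+]_stock = 0.01055 × 50.99 = 0.5381 mol/L

0.5381 mol/L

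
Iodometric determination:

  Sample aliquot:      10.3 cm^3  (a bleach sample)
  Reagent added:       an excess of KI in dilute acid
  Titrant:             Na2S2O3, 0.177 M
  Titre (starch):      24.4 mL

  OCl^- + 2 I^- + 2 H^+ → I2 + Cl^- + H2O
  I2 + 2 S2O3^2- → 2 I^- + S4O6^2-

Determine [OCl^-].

n(S2O3^2-) = 0.0244 × 0.177 = 4.32 × 10^-3 mol
n(I2) = n(S2O3^2-)/2 = 2.16 × 10^-3 mol
n(OCl^-) in the aliquot = 2.16 × 10^-3 mol (1:1 ratio)
[OCl^-] = 2.16 × 10^-3 / 0.0103 = 0.210 mol/L

0.210 M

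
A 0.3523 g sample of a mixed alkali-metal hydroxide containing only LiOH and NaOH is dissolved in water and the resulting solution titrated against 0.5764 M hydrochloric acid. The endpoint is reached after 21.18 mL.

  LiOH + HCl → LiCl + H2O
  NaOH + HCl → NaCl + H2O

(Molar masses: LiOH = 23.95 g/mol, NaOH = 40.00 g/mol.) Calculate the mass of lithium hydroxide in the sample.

0.2030 g

n(HCl) = 0.02118 × 0.5764 = 0.01221 mol
Let x = n(LiOH), y = n(NaOH).
Titrant: 1x + 1y = 0.01221;  mass: 23.95x + 40.00y = 0.3523
Solving, x = 8.475 × 10^-3 mol, y = 3.733 × 10^-3 mol
mass of LiOH = 8.475 × 10^-3 × 23.95 = 0.2030 g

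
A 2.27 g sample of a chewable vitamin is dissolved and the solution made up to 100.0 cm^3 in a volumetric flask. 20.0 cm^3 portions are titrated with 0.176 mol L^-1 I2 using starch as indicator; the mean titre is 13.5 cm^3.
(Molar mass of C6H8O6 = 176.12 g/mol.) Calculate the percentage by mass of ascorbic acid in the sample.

92.2 %

C6H8O6 + I2 → C6H6O6 + 2 HI
n(I2) per titration = 0.0135 × 0.176 = 2.38 × 10^-3 mol
n(C6H8O6) in each aliquot = 2.38 × 10^-3 mol (1:1 ratio)
n(C6H8O6) in the whole flask = 2.38 × 10^-3 × 100.0/20.0 = 0.0119 mol
mass of C6H8O6 = 0.0119 × 176.12 = 2.09 g
% C6H8O6 = 2.09 / 2.27 × 100 = 92.2 %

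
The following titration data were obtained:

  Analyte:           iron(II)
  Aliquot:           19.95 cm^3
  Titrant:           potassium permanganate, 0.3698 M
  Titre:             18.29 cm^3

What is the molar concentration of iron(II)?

1.695 M

MnO4^- + 5 Fe^2+ + 8 H^+ → Mn^2+ + 5 Fe^3+ + 4 H2O
n(KMnO4) = 0.01829 L × 0.3698 mol/L = 6.764 × 10^-3 mol
From the 5:1 mole ratio, n(Fe2+) = 5/1 × 6.764 × 10^-3 = 0.03382 mol
[Fe2+] = 0.03382 mol / 0.01995 L = 1.695 mol/L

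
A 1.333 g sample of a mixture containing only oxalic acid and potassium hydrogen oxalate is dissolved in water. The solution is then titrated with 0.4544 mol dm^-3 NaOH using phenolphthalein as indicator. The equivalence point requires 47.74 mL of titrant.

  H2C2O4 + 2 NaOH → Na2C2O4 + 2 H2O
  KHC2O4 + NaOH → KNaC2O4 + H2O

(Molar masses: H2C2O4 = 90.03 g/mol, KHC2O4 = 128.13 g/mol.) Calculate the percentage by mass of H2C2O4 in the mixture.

58.77 %

n(NaOH) = 0.04774 × 0.4544 = 0.02169 mol
Let x = n(H2C2O4), y = n(KHC2O4).
Titrant: 2x + 1y = 0.02169;  mass: 90.03x + 128.13y = 1.333
Solving, x = 8.702 × 10^-3 mol, y = 4.289 × 10^-3 mol
mass of H2C2O4 = 8.702 × 10^-3 × 90.03 = 0.7834 g
% H2C2O4 = 0.7834 / 1.333 × 100 = 58.77 %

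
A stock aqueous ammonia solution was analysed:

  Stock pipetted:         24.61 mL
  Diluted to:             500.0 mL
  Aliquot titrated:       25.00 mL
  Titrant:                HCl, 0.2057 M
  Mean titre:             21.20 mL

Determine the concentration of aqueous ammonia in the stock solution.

3.544 M

NH3 + HCl → NH4Cl
n(HCl) = 0.02120 × 0.2057 = 4.361 × 10^-3 mol
n(NH3) in the aliquot = 4.361 × 10^-3 mol (1:1 ratio)
[NH3]_dilute = 4.361 × 10^-3 / 0.02500 = 0.1744 mol/L
Dilution factor = 500.0 / 24.61 = 20.32
[NH3]_stock = 0.1744 × 20.32 = 3.544 mol/L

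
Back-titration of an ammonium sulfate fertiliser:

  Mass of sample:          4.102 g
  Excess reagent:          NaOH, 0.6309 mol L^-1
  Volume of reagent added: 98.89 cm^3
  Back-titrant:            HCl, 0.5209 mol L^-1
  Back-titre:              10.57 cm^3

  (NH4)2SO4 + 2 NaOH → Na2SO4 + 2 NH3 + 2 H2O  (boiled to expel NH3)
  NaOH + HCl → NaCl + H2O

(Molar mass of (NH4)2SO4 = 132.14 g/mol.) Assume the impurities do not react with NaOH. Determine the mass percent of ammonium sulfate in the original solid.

n(NaOH) added = 0.09889 × 0.6309 = 0.06239 mol
n(HCl) used in back-titration = 0.01057 × 0.5209 = 5.506 × 10^-3 mol
n(NaOH) left over = 5.506 × 10^-3 mol (1:1 ratio)
n(NaOH) consumed by analyte = 0.06239 − 5.506 × 10^-3 = 0.05688 mol
From the 1:2 ratio, n((NH4)2SO4) = 1/2 × 0.05688 = 0.02844 mol
mass of (NH4)2SO4 = 0.02844 × 132.14 = 3.758 g
% (NH4)2SO4 = 3.758 / 4.102 × 100 = 91.62 %

91.62 %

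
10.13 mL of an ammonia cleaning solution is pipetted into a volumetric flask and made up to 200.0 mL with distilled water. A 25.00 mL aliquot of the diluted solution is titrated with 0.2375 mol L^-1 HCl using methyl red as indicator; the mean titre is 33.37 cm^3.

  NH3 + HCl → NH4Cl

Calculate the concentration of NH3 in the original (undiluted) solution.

n(HCl) = 0.03337 × 0.2375 = 7.925 × 10^-3 mol
n(NH3) in the aliquot = 7.925 × 10^-3 mol (1:1 ratio)
[NH3]_dilute = 7.925 × 10^-3 / 0.02500 = 0.3170 mol/L
Dilution factor = 200.0 / 10.13 = 19.74
[NH3]_stock = 0.3170 × 19.74 = 6.259 mol/L

6.259 mol/L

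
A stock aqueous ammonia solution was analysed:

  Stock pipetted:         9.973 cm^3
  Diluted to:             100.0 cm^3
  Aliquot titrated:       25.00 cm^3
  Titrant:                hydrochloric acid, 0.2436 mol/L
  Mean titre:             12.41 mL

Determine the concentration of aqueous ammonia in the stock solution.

NH3 + HCl → NH4Cl
n(HCl) = 0.01241 × 0.2436 = 3.023 × 10^-3 mol
n(NH3) in the aliquot = 3.023 × 10^-3 mol (1:1 ratio)
[NH3]_dilute = 3.023 × 10^-3 / 0.02500 = 0.1209 mol/L
Dilution factor = 100.0 / 9.973 = 10.03
[NH3]_stock = 0.1209 × 10.03 = 1.213 mol/L

1.213 mol/L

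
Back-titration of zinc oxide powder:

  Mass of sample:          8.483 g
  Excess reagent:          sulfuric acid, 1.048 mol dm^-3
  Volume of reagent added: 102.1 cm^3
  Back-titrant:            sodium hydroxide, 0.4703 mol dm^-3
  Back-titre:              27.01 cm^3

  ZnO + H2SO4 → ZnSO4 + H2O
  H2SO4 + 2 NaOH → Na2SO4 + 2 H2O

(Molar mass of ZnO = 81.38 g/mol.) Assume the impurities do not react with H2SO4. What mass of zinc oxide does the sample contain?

n(H2SO4) added = 0.1021 × 1.048 = 0.1070 mol
n(NaOH) used in back-titration = 0.02701 × 0.4703 = 0.01270 mol
From the 1:2 ratio, n(H2SO4) left over = 1/2 × 0.01270 = 6.351 × 10^-3 mol
n(H2SO4) consumed by analyte = 0.1070 − 6.351 × 10^-3 = 0.1006 mol
n(ZnO) = 0.1006 mol (1:1 ratio)
mass of ZnO = 0.1006 × 81.38 = 8.191 g

8.191 g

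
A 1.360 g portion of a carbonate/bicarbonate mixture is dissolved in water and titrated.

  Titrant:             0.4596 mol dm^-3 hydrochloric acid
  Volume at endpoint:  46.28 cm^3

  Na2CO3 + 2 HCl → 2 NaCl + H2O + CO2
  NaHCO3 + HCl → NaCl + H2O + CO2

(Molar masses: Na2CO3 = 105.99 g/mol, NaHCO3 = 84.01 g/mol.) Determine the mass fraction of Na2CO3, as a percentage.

53.64 %

n(HCl) = 0.04628 × 0.4596 = 0.02127 mol
Let x = n(Na2CO3), y = n(NaHCO3).
Titrant: 2x + 1y = 0.02127;  mass: 105.99x + 84.01y = 1.360
Solving, x = 6.882 × 10^-3 mol, y = 7.505 × 10^-3 mol
mass of Na2CO3 = 6.882 × 10^-3 × 105.99 = 0.7295 g
% Na2CO3 = 0.7295 / 1.360 × 100 = 53.64 %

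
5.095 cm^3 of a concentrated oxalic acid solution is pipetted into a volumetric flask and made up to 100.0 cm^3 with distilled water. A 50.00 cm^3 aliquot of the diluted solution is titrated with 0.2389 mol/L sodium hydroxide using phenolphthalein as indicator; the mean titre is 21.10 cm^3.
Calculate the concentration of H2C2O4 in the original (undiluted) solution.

H2C2O4 + 2 NaOH → Na2C2O4 + 2 H2O
n(NaOH) = 0.02110 × 0.2389 = 5.041 × 10^-3 mol
From the 1:2 ratio, n(H2C2O4) in the aliquot = 1/2 × 5.041 × 10^-3 = 2.520 × 10^-3 mol
[H2C2O4]_dilute = 2.520 × 10^-3 / 0.05000 = 0.05041 mol/L
Dilution factor = 100.0 / 5.095 = 19.63
[H2C2O4]_stock = 0.05041 × 19.63 = 0.9894 mol/L

0.9894 mol/L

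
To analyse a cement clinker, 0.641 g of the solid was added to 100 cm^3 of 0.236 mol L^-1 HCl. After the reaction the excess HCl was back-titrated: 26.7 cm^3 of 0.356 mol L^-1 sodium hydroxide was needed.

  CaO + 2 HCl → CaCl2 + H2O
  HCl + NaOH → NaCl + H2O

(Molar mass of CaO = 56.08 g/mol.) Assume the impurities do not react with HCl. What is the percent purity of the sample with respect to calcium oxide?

61.7 %

n(HCl) added = 0.100 × 0.236 = 0.0236 mol
n(NaOH) used in back-titration = 0.0267 × 0.356 = 9.51 × 10^-3 mol
n(HCl) left over = 9.51 × 10^-3 mol (1:1 ratio)
n(HCl) consumed by analyte = 0.0236 − 9.51 × 10^-3 = 0.0141 mol
From the 1:2 ratio, n(CaO) = 1/2 × 0.0141 = 7.05 × 10^-3 mol
mass of CaO = 7.05 × 10^-3 × 56.08 = 0.395 g
% CaO = 0.395 / 0.641 × 100 = 61.7 %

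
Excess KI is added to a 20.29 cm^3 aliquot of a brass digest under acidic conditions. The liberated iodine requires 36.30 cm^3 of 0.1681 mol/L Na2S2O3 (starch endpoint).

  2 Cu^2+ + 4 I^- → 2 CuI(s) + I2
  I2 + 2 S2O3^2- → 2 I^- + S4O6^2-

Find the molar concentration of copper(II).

n(S2O3^2-) = 0.03630 × 0.1681 = 6.102 × 10^-3 mol
n(I2) = n(S2O3^2-)/2 = 3.051 × 10^-3 mol
From the 2:1 ratio, n(Cu2+) in the aliquot = 2/1 × 3.051 × 10^-3 = 6.102 × 10^-3 mol
[Cu2+] = 6.102 × 10^-3 / 0.02029 = 0.3007 mol/L

0.3007 mol/L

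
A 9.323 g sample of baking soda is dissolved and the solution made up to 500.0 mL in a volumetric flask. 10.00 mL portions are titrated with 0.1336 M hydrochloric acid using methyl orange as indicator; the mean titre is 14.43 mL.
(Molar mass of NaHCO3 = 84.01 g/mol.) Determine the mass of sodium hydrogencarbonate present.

NaHCO3 + HCl → NaCl + H2O + CO2
n(HCl) per titration = 0.01443 × 0.1336 = 1.928 × 10^-3 mol
n(NaHCO3) in each aliquot = 1.928 × 10^-3 mol (1:1 ratio)
n(NaHCO3) in the whole flask = 1.928 × 10^-3 × 500.0/10.00 = 0.09639 mol
mass of NaHCO3 = 0.09639 × 84.01 = 8.098 g

8.098 g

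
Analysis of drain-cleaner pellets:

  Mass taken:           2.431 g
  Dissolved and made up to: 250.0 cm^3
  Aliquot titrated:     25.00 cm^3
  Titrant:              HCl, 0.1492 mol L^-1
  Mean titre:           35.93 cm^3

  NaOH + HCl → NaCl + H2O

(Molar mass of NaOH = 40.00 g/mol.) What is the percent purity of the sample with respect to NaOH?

n(HCl) per titration = 0.03593 × 0.1492 = 5.361 × 10^-3 mol
n(NaOH) in each aliquot = 5.361 × 10^-3 mol (1:1 ratio)
n(NaOH) in the whole flask = 5.361 × 10^-3 × 250.0/25.00 = 0.05361 mol
mass of NaOH = 0.05361 × 40.00 = 2.144 g
% NaOH = 2.144 / 2.431 × 100 = 88.21 %

88.21 %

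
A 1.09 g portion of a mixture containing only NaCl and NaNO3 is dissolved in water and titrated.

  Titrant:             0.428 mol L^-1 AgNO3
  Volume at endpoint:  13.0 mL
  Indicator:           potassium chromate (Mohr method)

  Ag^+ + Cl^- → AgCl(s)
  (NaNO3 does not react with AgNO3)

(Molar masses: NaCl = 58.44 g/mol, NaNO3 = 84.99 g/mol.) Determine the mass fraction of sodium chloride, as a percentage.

29.8 %

n(AgNO3) = 0.0130 × 0.428 = 5.56 × 10^-3 mol
Let x = n(NaCl), y = n(NaNO3).
Titrant: 1x = 5.56 × 10^-3;  mass: 58.44x + 84.99y = 1.09
Solving, x = 5.56 × 10^-3 mol, y = 9.00 × 10^-3 mol
mass of NaCl = 5.56 × 10^-3 × 58.44 = 0.325 g
% NaCl = 0.325 / 1.09 × 100 = 29.8 %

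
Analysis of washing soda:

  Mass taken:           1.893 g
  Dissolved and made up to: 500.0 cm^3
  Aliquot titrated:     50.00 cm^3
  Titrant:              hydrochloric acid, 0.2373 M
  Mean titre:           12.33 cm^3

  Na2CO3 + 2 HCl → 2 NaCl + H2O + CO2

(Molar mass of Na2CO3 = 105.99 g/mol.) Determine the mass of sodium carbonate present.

n(HCl) per titration = 0.01233 × 0.2373 = 2.926 × 10^-3 mol
From the 1:2 ratio, n(Na2CO3) in each aliquot = 1/2 × 2.926 × 10^-3 = 1.463 × 10^-3 mol
n(Na2CO3) in the whole flask = 1.463 × 10^-3 × 500.0/50.00 = 0.01463 mol
mass of Na2CO3 = 0.01463 × 105.99 = 1.551 g

1.551 g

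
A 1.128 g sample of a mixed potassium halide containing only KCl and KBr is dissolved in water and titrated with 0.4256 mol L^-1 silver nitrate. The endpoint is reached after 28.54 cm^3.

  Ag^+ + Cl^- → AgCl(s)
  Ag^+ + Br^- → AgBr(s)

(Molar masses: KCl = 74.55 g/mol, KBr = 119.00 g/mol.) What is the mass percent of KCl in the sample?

47.20 %

n(AgNO3) = 0.02854 × 0.4256 = 0.01215 mol
Let x = n(KCl), y = n(KBr).
Titrant: 1x + 1y = 0.01215;  mass: 74.55x + 119.00y = 1.128
Solving, x = 7.142 × 10^-3 mol, y = 5.005 × 10^-3 mol
mass of KCl = 7.142 × 10^-3 × 74.55 = 0.5324 g
% KCl = 0.5324 / 1.128 × 100 = 47.20 %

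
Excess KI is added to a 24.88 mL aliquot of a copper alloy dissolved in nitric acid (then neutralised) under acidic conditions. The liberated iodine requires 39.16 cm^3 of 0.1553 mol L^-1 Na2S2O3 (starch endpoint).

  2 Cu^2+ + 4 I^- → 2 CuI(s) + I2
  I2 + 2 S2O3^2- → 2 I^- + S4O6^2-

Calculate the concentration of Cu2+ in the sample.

n(S2O3^2-) = 0.03916 × 0.1553 = 6.082 × 10^-3 mol
n(I2) = n(S2O3^2-)/2 = 3.041 × 10^-3 mol
From the 2:1 ratio, n(Cu2+) in the aliquot = 2/1 × 3.041 × 10^-3 = 6.082 × 10^-3 mol
[Cu2+] = 6.082 × 10^-3 / 0.02488 = 0.2444 mol/L

0.2444 mol/L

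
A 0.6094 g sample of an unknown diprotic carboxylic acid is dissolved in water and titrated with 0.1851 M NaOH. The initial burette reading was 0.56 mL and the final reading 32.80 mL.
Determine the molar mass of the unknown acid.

204.2 g/mol

n(NaOH) = 0.03224 L × 0.1851 mol/L = 5.968 × 10^-3 mol
From the 1:2 ratio, n(H2A) = 1/2 × 5.968 × 10^-3 = 2.984 × 10^-3 mol
M = m / n = 0.6094 g / 2.984 × 10^-3 mol = 204.2 g/mol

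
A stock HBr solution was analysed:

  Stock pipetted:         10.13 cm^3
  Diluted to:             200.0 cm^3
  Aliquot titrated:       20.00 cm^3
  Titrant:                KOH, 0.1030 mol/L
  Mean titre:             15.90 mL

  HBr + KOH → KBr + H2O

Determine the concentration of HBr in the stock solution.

1.617 mol/L

n(KOH) = 0.01590 × 0.1030 = 1.638 × 10^-3 mol
n(HBr) in the aliquot = 1.638 × 10^-3 mol (1:1 ratio)
[HBr]_dilute = 1.638 × 10^-3 / 0.02000 = 0.08188 mol/L
Dilution factor = 200.0 / 10.13 = 19.74
[HBr]_stock = 0.08188 × 19.74 = 1.617 mol/L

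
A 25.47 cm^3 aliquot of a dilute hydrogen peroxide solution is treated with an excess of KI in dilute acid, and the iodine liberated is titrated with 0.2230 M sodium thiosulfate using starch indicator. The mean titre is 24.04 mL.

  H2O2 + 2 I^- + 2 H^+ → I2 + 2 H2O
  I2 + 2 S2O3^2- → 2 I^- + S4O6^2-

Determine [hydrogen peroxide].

n(S2O3^2-) = 0.02404 × 0.2230 = 5.361 × 10^-3 mol
n(I2) = n(S2O3^2-)/2 = 2.680 × 10^-3 mol
n(H2O2) in the aliquot = 2.680 × 10^-3 mol (1:1 ratio)
[H2O2] = 2.680 × 10^-3 / 0.02547 = 0.1052 mol/L

0.1052 M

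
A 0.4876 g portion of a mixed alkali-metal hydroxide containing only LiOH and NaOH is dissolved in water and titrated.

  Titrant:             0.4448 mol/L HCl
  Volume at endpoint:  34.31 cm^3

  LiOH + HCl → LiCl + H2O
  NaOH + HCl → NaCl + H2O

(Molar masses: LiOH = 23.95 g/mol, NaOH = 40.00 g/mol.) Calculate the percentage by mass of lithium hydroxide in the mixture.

n(HCl) = 0.03431 × 0.4448 = 0.01526 mol
Let x = n(LiOH), y = n(NaOH).
Titrant: 1x + 1y = 0.01526;  mass: 23.95x + 40.00y = 0.4876
Solving, x = 7.654 × 10^-3 mol, y = 7.607 × 10^-3 mol
mass of LiOH = 7.654 × 10^-3 × 23.95 = 0.1833 g
% LiOH = 0.1833 / 0.4876 × 100 = 37.59 %

37.59 %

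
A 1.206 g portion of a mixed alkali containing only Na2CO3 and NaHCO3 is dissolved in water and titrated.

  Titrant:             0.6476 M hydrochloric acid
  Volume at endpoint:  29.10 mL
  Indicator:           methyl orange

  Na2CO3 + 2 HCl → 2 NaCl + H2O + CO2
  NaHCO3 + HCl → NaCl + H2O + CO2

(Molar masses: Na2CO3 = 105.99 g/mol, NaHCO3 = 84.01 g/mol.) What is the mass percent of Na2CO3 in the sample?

53.44 %

n(HCl) = 0.02910 × 0.6476 = 0.01885 mol
Let x = n(Na2CO3), y = n(NaHCO3).
Titrant: 2x + 1y = 0.01885;  mass: 105.99x + 84.01y = 1.206
Solving, x = 6.081 × 10^-3 mol, y = 6.684 × 10^-3 mol
mass of Na2CO3 = 6.081 × 10^-3 × 105.99 = 0.6445 g
% Na2CO3 = 0.6445 / 1.206 × 100 = 53.44 %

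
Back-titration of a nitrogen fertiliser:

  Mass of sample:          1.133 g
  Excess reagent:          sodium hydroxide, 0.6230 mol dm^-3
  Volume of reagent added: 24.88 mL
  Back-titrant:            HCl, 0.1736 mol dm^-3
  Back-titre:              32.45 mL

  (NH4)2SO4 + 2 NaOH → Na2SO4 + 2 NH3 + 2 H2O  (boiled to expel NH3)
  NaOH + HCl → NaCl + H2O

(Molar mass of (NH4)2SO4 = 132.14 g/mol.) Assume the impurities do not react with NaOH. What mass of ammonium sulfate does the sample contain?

0.6519 g

n(NaOH) added = 0.02488 × 0.6230 = 0.01550 mol
n(HCl) used in back-titration = 0.03245 × 0.1736 = 5.633 × 10^-3 mol
n(NaOH) left over = 5.633 × 10^-3 mol (1:1 ratio)
n(NaOH) consumed by analyte = 0.01550 − 5.633 × 10^-3 = 9.867 × 10^-3 mol
From the 1:2 ratio, n((NH4)2SO4) = 1/2 × 9.867 × 10^-3 = 4.933 × 10^-3 mol
mass of (NH4)2SO4 = 4.933 × 10^-3 × 132.14 = 0.6519 g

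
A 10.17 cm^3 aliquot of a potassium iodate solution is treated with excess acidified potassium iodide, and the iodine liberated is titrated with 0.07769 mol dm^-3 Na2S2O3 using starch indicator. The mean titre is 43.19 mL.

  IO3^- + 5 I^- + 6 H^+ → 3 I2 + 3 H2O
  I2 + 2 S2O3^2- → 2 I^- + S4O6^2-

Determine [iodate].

0.05499 mol/L

n(S2O3^2-) = 0.04319 × 0.07769 = 3.355 × 10^-3 mol
n(I2) = n(S2O3^2-)/2 = 1.678 × 10^-3 mol
From the 1:3 ratio, n(IO3^-) in the aliquot = 1/3 × 1.678 × 10^-3 = 5.592 × 10^-4 mol
[IO3^-] = 5.592 × 10^-4 / 0.01017 = 0.05499 mol/L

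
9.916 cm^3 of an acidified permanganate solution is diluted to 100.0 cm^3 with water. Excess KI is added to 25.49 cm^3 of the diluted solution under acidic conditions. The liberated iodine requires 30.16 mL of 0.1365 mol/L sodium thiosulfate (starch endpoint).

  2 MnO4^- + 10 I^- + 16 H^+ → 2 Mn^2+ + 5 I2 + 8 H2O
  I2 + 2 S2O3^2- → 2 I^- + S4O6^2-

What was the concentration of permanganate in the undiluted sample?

n(S2O3^2-) = 0.03016 × 0.1365 = 4.117 × 10^-3 mol
n(I2) = n(S2O3^2-)/2 = 2.058 × 10^-3 mol
From the 2:5 ratio, n(MnO4^-) in the aliquot = 2/5 × 2.058 × 10^-3 = 8.234 × 10^-4 mol
[MnO4^-]_dilute = 8.234 × 10^-4 / 0.02549 = 0.03230 mol/L
[MnO4^-]_original = 0.03230 × 100.0/9.916 = 0.3258 mol/L

0.3258 mol/L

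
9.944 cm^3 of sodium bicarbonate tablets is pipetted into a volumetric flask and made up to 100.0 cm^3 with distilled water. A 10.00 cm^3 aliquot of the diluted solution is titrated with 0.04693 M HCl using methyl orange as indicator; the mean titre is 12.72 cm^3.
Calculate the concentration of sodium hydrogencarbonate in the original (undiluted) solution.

NaHCO3 + HCl → NaCl + H2O + CO2
n(HCl) = 0.01272 × 0.04693 = 5.969 × 10^-4 mol
n(NaHCO3) in the aliquot = 5.969 × 10^-4 mol (1:1 ratio)
[NaHCO3]_dilute = 5.969 × 10^-4 / 0.01000 = 0.05969 mol/L
Dilution factor = 100.0 / 9.944 = 10.06
[NaHCO3]_stock = 0.05969 × 10.06 = 0.6003 mol/L

0.6003 M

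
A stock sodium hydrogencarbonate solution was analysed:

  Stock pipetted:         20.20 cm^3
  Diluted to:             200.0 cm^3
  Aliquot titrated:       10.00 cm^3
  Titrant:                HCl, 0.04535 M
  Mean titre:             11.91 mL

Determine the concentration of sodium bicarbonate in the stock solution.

NaHCO3 + HCl → NaCl + H2O + CO2
n(HCl) = 0.01191 × 0.04535 = 5.401 × 10^-4 mol
n(NaHCO3) in the aliquot = 5.401 × 10^-4 mol (1:1 ratio)
[NaHCO3]_dilute = 5.401 × 10^-4 / 0.01000 = 0.05401 mol/L
Dilution factor = 200.0 / 20.20 = 9.901
[NaHCO3]_stock = 0.05401 × 9.901 = 0.5348 mol/L

0.5348 M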